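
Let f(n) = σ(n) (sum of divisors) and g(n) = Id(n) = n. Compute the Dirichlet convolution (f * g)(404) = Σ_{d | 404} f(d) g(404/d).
(σ * Id)(404) = 3451

Divisors of 404: [1, 2, 4, 101, 202, 404]. For each d | 404:
  d = 1: σ(1) · Id(404/1) = 1 · 404 = 404
  d = 2: σ(2) · Id(404/2) = 3 · 202 = 606
  d = 4: σ(4) · Id(404/4) = 7 · 101 = 707
  d = 101: σ(101) · Id(404/101) = 102 · 4 = 408
  d = 202: σ(202) · Id(404/202) = 306 · 2 = 612
  d = 404: σ(404) · Id(404/404) = 714 · 1 = 714
Summing: (σ * Id)(404) = 404 + 606 + 707 + 408 + 612 + 714 = 3451.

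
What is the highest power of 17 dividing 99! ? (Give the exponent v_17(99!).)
v_17(99!) = 5

Legendre's formula: v_p(n!) = Σ_{k ≥ 1} ⌊n / p^k⌋. For p = 17, n = 99, the terms are:
  ⌊99/17^1⌋ = ⌊99/17⌋ = 5
(the next term ⌊99/17^2⌋ = 0, terminating the sum). Summing: v_17(99!) = 5 = 5.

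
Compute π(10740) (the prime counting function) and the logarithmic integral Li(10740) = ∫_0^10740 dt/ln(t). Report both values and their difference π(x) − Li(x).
π(10740) = 1310;  Li(10740) ≈ 1326.17;  π(x) − Li(x) ≈ -16.17.

Direct count of primes ≤ 10740 gives π(10740) = 1310. Numerical evaluation of the logarithmic integral gives Li(10740) ≈ 1326.17. The difference π(x) − Li(x) ≈ -16.17 is typically negative for small/moderate x (Li(x) overestimates), though Littlewood's theorem shows this sign changes infinitely often.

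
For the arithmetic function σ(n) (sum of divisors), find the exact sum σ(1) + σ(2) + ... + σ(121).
Σ_{n ≤ 121} σ(n) = 12106

Compute σ(n) for each 1 ≤ n ≤ 121: σ(1) = 1, σ(2) = 3, σ(3) = 4, σ(4) = 7, σ(5) = 6, σ(6) = 12, σ(7) = 8, σ(8) = 15, σ(9) = 13, σ(10) = 18, σ(11) = 12, σ(12) = 28, σ(13) = 14, σ(14) = 24, σ(15) = 24, σ(16) = 31, σ(17) = 18, σ(18) = 39, σ(19) = 20, σ(20) = 42, σ(21) = 32, σ(22) = 36, σ(23) = 24, σ(24) = 60, σ(25) = 31, σ(26) = 42, σ(27) = 40, σ(28) = 56, σ(29) = 30, σ(30) = 72, σ(31) = 32, σ(32) = 63, σ(33) = 48, σ(34) = 54, σ(35) = 48, σ(36) = 91, σ(37) = 38, σ(38) = 60, σ(39) = 56, σ(40) = 90, σ(41) = 42, σ(42) = 96, σ(43) = 44, σ(44) = 84, σ(45) = 78, σ(46) = 72, σ(47) = 48, σ(48) = 124, σ(49) = 57, σ(50) = 93, σ(51) = 72, σ(52) = 98, σ(53) = 54, σ(54) = 120, σ(55) = 72, σ(56) = 120, σ(57) = 80, σ(58) = 90, σ(59) = 60, σ(60) = 168, σ(61) = 62, σ(62) = 96, σ(63) = 104, σ(64) = 127, σ(65) = 84, σ(66) = 144, σ(67) = 68, σ(68) = 126, σ(69) = 96, σ(70) = 144, σ(71) = 72, σ(72) = 195, σ(73) = 74, σ(74) = 114, σ(75) = 124, σ(76) = 140, σ(77) = 96, σ(78) = 168, σ(79) = 80, σ(80) = 186, σ(81) = 121, σ(82) = 126, σ(83) = 84, σ(84) = 224, σ(85) = 108, σ(86) = 132, σ(87) = 120, σ(88) = 180, σ(89) = 90, σ(90) = 234, σ(91) = 112, σ(92) = 168, σ(93) = 128, σ(94) = 144, σ(95) = 120, σ(96) = 252, σ(97) = 98, σ(98) = 171, σ(99) = 156, σ(100) = 217, σ(101) = 102, σ(102) = 216, σ(103) = 104, σ(104) = 210, σ(105) = 192, σ(106) = 162, σ(107) = 108, σ(108) = 280, σ(109) = 110, σ(110) = 216, σ(111) = 152, σ(112) = 248, σ(113) = 114, σ(114) = 240, σ(115) = 144, σ(116) = 210, σ(117) = 182, σ(118) = 180, σ(119) = 144, σ(120) = 360, σ(121) = 133. Summing all 121 values: 12106. (Average order: Σ_{n ≤ x} σ(n) ~ (π²/12) x². For x = 121, (π²/12)·121² ≈ 12041.74.)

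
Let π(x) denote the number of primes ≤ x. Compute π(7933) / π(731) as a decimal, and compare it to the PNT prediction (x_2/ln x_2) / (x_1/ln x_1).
π(7933)/π(731) = 1002/129 ≈ 7.7674;  PNT prediction ≈ 7.9704.

π(731) = 129 and π(7933) = 1002, so π(7933)/π(731) ≈ 7.7674. The PNT-predicted ratio is (7933/ln(7933)) / (731/ln(731)) ≈ 7.9704. The two agree to within a few percent, as expected.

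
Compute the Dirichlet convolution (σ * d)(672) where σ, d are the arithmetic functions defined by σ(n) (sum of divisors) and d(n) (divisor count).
(σ * d)(672) = 13140

Divisors of 672: [1, 2, 3, 4, 6, 7, 8, 12, 14, 16, 21, 24, 28, 32, 42, 48, 56, 84, 96, 112, 168, 224, 336, 672]. For each d | 672:
  d = 1: σ(1) · d(672/1) = 1 · 24 = 24
  d = 2: σ(2) · d(672/2) = 3 · 20 = 60
  d = 3: σ(3) · d(672/3) = 4 · 12 = 48
  d = 4: σ(4) · d(672/4) = 7 · 16 = 112
  d = 6: σ(6) · d(672/6) = 12 · 10 = 120
  d = 7: σ(7) · d(672/7) = 8 · 12 = 96
  d = 8: σ(8) · d(672/8) = 15 · 12 = 180
  d = 12: σ(12) · d(672/12) = 28 · 8 = 224
  d = 14: σ(14) · d(672/14) = 24 · 10 = 240
  d = 16: σ(16) · d(672/16) = 31 · 8 = 248
  d = 21: σ(21) · d(672/21) = 32 · 6 = 192
  d = 24: σ(24) · d(672/24) = 60 · 6 = 360
  d = 28: σ(28) · d(672/28) = 56 · 8 = 448
  d = 32: σ(32) · d(672/32) = 63 · 4 = 252
  d = 42: σ(42) · d(672/42) = 96 · 5 = 480
  d = 48: σ(48) · d(672/48) = 124 · 4 = 496
  d = 56: σ(56) · d(672/56) = 120 · 6 = 720
  d = 84: σ(84) · d(672/84) = 224 · 4 = 896
  d = 96: σ(96) · d(672/96) = 252 · 2 = 504
  d = 112: σ(112) · d(672/112) = 248 · 4 = 992
  d = 168: σ(168) · d(672/168) = 480 · 3 = 1440
  d = 224: σ(224) · d(672/224) = 504 · 2 = 1008
  d = 336: σ(336) · d(672/336) = 992 · 2 = 1984
  d = 672: σ(672) · d(672/672) = 2016 · 1 = 2016
Summing: (σ * d)(672) = 24 + 60 + 48 + 112 + 120 + 96 + 180 + 224 + 240 + 248 + 192 + 360 + 448 + 252 + 480 + 496 + 720 + 896 + 504 + 992 + 1440 + 1008 + 1984 + 2016 = 13140.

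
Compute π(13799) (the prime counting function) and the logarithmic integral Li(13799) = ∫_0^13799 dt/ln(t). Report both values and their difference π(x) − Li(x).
π(13799) = 1632;  Li(13799) ≈ 1651.19;  π(x) − Li(x) ≈ -19.19.

Direct count of primes ≤ 13799 gives π(13799) = 1632. Numerical evaluation of the logarithmic integral gives Li(13799) ≈ 1651.19. The difference π(x) − Li(x) ≈ -19.19 is typically negative for small/moderate x (Li(x) overestimates), though Littlewood's theorem shows this sign changes infinitely often.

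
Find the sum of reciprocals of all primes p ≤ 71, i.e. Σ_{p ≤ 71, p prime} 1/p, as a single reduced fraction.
Σ 1/p = 972416614407737400870501653/557940830126698960967415390

π(71) = 20, so the primes ≤ 71 are [2, 3, 5, 7, 11, 13, 17, 19, 23, 29, 31, 37, 41, 43, 47, 53, 59, 61, 67, 71]. Summing 1/p over these primes: 972416614407737400870501653/557940830126698960967415390 ≈ 1.7429. Mertens estimate ln ln(71) + 0.2615 ≈ 1.7114.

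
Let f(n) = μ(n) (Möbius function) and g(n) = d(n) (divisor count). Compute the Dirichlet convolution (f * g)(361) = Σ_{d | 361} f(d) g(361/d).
(μ * d)(361) = 1

Divisors of 361: [1, 19, 361]. For each d | 361:
  d = 1: μ(1) · d(361/1) = 1 · 3 = 3
  d = 19: μ(19) · d(361/19) = -1 · 2 = -2
  d = 361: μ(361) · d(361/361) = 0 · 1 = 0
Summing: (μ * d)(361) = 3 + -2 + 0 = 1.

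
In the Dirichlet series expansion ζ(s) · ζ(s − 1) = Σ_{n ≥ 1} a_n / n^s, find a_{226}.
σ(226) = 342

In the product (Σ m^0/m^s)(Σ k / k^s) = Σ (Σ_{d | n} d) / n^s, the coefficient of 1/n^s is σ(n) = Σ_{d | n} d. For n = 226, divisors are [1, 2, 113, 226]; summing: σ(226) = 342.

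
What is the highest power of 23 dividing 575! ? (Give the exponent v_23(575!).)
v_23(575!) = 26

Legendre's formula: v_p(n!) = Σ_{k ≥ 1} ⌊n / p^k⌋. For p = 23, n = 575, the terms are:
  ⌊575/23^1⌋ = ⌊575/23⌋ = 25
  ⌊575/23^2⌋ = ⌊575/529⌋ = 1
(the next term ⌊575/23^3⌋ = 0, terminating the sum). Summing: v_23(575!) = 25 + 1 = 26.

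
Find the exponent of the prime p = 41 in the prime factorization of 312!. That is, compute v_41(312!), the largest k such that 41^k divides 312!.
v_41(312!) = 7

Legendre's formula: v_p(n!) = Σ_{k ≥ 1} ⌊n / p^k⌋. For p = 41, n = 312, the terms are:
  ⌊312/41^1⌋ = ⌊312/41⌋ = 7
(the next term ⌊312/41^2⌋ = 0, terminating the sum). Summing: v_41(312!) = 7 = 7.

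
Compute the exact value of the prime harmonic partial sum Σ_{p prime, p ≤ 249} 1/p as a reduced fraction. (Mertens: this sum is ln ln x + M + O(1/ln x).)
Σ 1/p = 506873196134241441348690763593294873492730445394823722837469097176314709804649267964680634478659521/256041159035492609053110100510385311995538591998443060216114576417920917800321526504084465112487730

π(249) = 53, so the primes ≤ 249 are [2, 3, 5, 7, 11, 13, 17, 19, 23, 29, 31, 37, 41, 43, 47, 53, 59, 61, 67, 71, 73, 79, 83, 89, 97, 101, 103, 107, 109, 113, 127, 131, 137, 139, 149, 151, 157, 163, 167, 173, 179, 181, 191, 193, 197, 199, 211, 223, 227, 229, 233, 239, 241]. Summing 1/p over these primes: 506873196134241441348690763593294873492730445394823722837469097176314709804649267964680634478659521/256041159035492609053110100510385311995538591998443060216114576417920917800321526504084465112487730 ≈ 1.9797. Mertens estimate ln ln(249) + 0.2615 ≈ 1.9694.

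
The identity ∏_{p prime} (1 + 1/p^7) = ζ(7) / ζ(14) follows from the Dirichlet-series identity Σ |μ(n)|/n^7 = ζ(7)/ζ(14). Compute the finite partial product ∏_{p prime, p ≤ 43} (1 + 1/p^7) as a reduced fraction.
∏ = 520809220089538061022644224225580227698833285987386472597926245148089867161153104280287356125184/516528479137134655019209847872578550121603875954111837055841148542846145248143400719531810009375

The primes p ≤ 43 are [2, 3, 5, 7, 11, 13, 17, 19, 23, 29, 31, 37, 41, 43]. For each, (1 + 1/p^7) = (p^7 + 1)/p^7. Multiplying these fractions over p ∈ [2, 3, 5, 7, 11, 13, 17, 19, 23, 29, 31, 37, 41, 43] gives 520809220089538061022644224225580227698833285987386472597926245148089867161153104280287356125184/516528479137134655019209847872578550121603875954111837055841148542846145248143400719531810009375. (In the limit P → ∞ this tends to ζ(7)/ζ(14).)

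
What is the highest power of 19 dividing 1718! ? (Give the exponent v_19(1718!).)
v_19(1718!) = 94

Legendre's formula: v_p(n!) = Σ_{k ≥ 1} ⌊n / p^k⌋. For p = 19, n = 1718, the terms are:
  ⌊1718/19^1⌋ = ⌊1718/19⌋ = 90
  ⌊1718/19^2⌋ = ⌊1718/361⌋ = 4
(the next term ⌊1718/19^3⌋ = 0, terminating the sum). Summing: v_19(1718!) = 90 + 4 = 94.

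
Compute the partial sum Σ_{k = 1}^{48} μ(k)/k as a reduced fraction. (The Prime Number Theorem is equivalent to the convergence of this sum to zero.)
Σ μ(k)/k = -12611493192339623/614889782588491410

Values of μ(k) for 1 ≤ k ≤ 48: μ(1) = 1, μ(2) = -1, μ(3) = -1, μ(5) = -1, μ(6) = 1, μ(7) = -1, μ(10) = 1, μ(11) = -1, μ(13) = -1, μ(14) = 1, μ(15) = 1, μ(17) = -1, μ(19) = -1, μ(21) = 1, μ(22) = 1, μ(23) = -1, μ(26) = 1, μ(29) = -1, μ(30) = -1, μ(31) = -1, μ(33) = 1, μ(34) = 1, μ(35) = 1, μ(37) = -1, μ(38) = 1, μ(39) = 1, μ(41) = -1, μ(42) = -1, μ(43) = -1, μ(46) = 1, μ(47) = -1, with μ = 0 on non-squarefree integers. Summing μ(k)/k for k where μ(k) ≠ 0 gives -12611493192339623/614889782588491410 ≈ -0.0205. (PNT ⟺ this sum → 0 as n → ∞.)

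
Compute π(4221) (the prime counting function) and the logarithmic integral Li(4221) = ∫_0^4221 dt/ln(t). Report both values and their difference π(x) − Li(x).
π(4221) = 578;  Li(4221) ≈ 591.92;  π(x) − Li(x) ≈ -13.92.

Direct count of primes ≤ 4221 gives π(4221) = 578. Numerical evaluation of the logarithmic integral gives Li(4221) ≈ 591.92. The difference π(x) − Li(x) ≈ -13.92 is typically negative for small/moderate x (Li(x) overestimates), though Littlewood's theorem shows this sign changes infinitely often.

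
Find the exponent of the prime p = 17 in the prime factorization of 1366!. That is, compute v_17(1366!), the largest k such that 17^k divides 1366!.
v_17(1366!) = 84

Legendre's formula: v_p(n!) = Σ_{k ≥ 1} ⌊n / p^k⌋. For p = 17, n = 1366, the terms are:
  ⌊1366/17^1⌋ = ⌊1366/17⌋ = 80
  ⌊1366/17^2⌋ = ⌊1366/289⌋ = 4
(the next term ⌊1366/17^3⌋ = 0, terminating the sum). Summing: v_17(1366!) = 80 + 4 = 84.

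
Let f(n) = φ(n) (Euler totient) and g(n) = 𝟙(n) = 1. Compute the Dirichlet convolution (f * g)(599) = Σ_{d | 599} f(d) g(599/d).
(φ * 𝟙)(599) = 599

Divisors of 599: [1, 599]. For each d | 599:
  d = 1: φ(1) · 𝟙(599/1) = 1 · 1 = 1
  d = 599: φ(599) · 𝟙(599/599) = 598 · 1 = 598
Summing: (φ * 𝟙)(599) = 1 + 598 = 599.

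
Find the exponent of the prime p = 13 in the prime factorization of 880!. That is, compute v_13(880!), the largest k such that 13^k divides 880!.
v_13(880!) = 72

Legendre's formula: v_p(n!) = Σ_{k ≥ 1} ⌊n / p^k⌋. For p = 13, n = 880, the terms are:
  ⌊880/13^1⌋ = ⌊880/13⌋ = 67
  ⌊880/13^2⌋ = ⌊880/169⌋ = 5
(the next term ⌊880/13^3⌋ = 0, terminating the sum). Summing: v_13(880!) = 67 + 5 = 72.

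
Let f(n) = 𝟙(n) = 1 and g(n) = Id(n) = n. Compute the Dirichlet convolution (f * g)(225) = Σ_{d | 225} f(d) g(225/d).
(𝟙 * Id)(225) = 403

Divisors of 225: [1, 3, 5, 9, 15, 25, 45, 75, 225]. For each d | 225:
  d = 1: 𝟙(1) · Id(225/1) = 1 · 225 = 225
  d = 3: 𝟙(3) · Id(225/3) = 1 · 75 = 75
  d = 5: 𝟙(5) · Id(225/5) = 1 · 45 = 45
  d = 9: 𝟙(9) · Id(225/9) = 1 · 25 = 25
  d = 15: 𝟙(15) · Id(225/15) = 1 · 15 = 15
  d = 25: 𝟙(25) · Id(225/25) = 1 · 9 = 9
  d = 45: 𝟙(45) · Id(225/45) = 1 · 5 = 5
  d = 75: 𝟙(75) · Id(225/75) = 1 · 3 = 3
  d = 225: 𝟙(225) · Id(225/225) = 1 · 1 = 1
Summing: (𝟙 * Id)(225) = 225 + 75 + 45 + 25 + 15 + 9 + 5 + 3 + 1 = 403.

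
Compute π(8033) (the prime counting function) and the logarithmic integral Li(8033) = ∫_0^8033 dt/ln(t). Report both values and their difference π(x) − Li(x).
π(8033) = 1010;  Li(8033) ≈ 1030.09;  π(x) − Li(x) ≈ -20.09.

Direct count of primes ≤ 8033 gives π(8033) = 1010. Numerical evaluation of the logarithmic integral gives Li(8033) ≈ 1030.09. The difference π(x) − Li(x) ≈ -20.09 is typically negative for small/moderate x (Li(x) overestimates), though Littlewood's theorem shows this sign changes infinitely often.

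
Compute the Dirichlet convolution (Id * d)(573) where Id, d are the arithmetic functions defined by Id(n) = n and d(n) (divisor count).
(Id * d)(573) = 965

Divisors of 573: [1, 3, 191, 573]. For each d | 573:
  d = 1: Id(1) · d(573/1) = 1 · 4 = 4
  d = 3: Id(3) · d(573/3) = 3 · 2 = 6
  d = 191: Id(191) · d(573/191) = 191 · 2 = 382
  d = 573: Id(573) · d(573/573) = 573 · 1 = 573
Summing: (Id * d)(573) = 4 + 6 + 382 + 573 = 965.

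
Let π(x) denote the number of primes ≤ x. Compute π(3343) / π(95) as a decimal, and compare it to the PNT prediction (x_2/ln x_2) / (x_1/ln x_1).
π(3343)/π(95) = 471/24 ≈ 19.6250;  PNT prediction ≈ 19.7481.

π(95) = 24 and π(3343) = 471, so π(3343)/π(95) ≈ 19.6250. The PNT-predicted ratio is (3343/ln(3343)) / (95/ln(95)) ≈ 19.7481. The two agree to within a few percent, as expected.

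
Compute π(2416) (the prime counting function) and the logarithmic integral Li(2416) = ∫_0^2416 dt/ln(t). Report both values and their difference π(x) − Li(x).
π(2416) = 358;  Li(2416) ≈ 368.85;  π(x) − Li(x) ≈ -10.85.

Direct count of primes ≤ 2416 gives π(2416) = 358. Numerical evaluation of the logarithmic integral gives Li(2416) ≈ 368.85. The difference π(x) − Li(x) ≈ -10.85 is typically negative for small/moderate x (Li(x) overestimates), though Littlewood's theorem shows this sign changes infinitely often.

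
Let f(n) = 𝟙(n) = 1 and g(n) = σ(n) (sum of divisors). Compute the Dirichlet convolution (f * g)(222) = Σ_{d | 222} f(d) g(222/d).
(𝟙 * σ)(222) = 780

Divisors of 222: [1, 2, 3, 6, 37, 74, 111, 222]. For each d | 222:
  d = 1: 𝟙(1) · σ(222/1) = 1 · 456 = 456
  d = 2: 𝟙(2) · σ(222/2) = 1 · 152 = 152
  d = 3: 𝟙(3) · σ(222/3) = 1 · 114 = 114
  d = 6: 𝟙(6) · σ(222/6) = 1 · 38 = 38
  d = 37: 𝟙(37) · σ(222/37) = 1 · 12 = 12
  d = 74: 𝟙(74) · σ(222/74) = 1 · 4 = 4
  d = 111: 𝟙(111) · σ(222/111) = 1 · 3 = 3
  d = 222: 𝟙(222) · σ(222/222) = 1 · 1 = 1
Summing: (𝟙 * σ)(222) = 456 + 152 + 114 + 38 + 12 + 4 + 3 + 1 = 780.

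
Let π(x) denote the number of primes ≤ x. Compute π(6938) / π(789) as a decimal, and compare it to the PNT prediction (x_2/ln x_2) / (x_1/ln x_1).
π(6938)/π(789) = 890/138 ≈ 6.4493;  PNT prediction ≈ 6.6320.

π(789) = 138 and π(6938) = 890, so π(6938)/π(789) ≈ 6.4493. The PNT-predicted ratio is (6938/ln(6938)) / (789/ln(789)) ≈ 6.6320. The two agree to within a few percent, as expected.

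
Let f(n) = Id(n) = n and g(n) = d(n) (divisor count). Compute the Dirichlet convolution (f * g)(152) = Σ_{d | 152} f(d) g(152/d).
(Id * d)(152) = 546

Divisors of 152: [1, 2, 4, 8, 19, 38, 76, 152]. For each d | 152:
  d = 1: Id(1) · d(152/1) = 1 · 8 = 8
  d = 2: Id(2) · d(152/2) = 2 · 6 = 12
  d = 4: Id(4) · d(152/4) = 4 · 4 = 16
  d = 8: Id(8) · d(152/8) = 8 · 2 = 16
  d = 19: Id(19) · d(152/19) = 19 · 4 = 76
  d = 38: Id(38) · d(152/38) = 38 · 3 = 114
  d = 76: Id(76) · d(152/76) = 76 · 2 = 152
  d = 152: Id(152) · d(152/152) = 152 · 1 = 152
Summing: (Id * d)(152) = 8 + 12 + 16 + 16 + 76 + 114 + 152 + 152 = 546.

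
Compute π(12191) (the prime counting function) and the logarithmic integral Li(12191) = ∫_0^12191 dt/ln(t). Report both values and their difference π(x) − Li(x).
π(12191) = 1457;  Li(12191) ≈ 1481.42;  π(x) − Li(x) ≈ -24.42.

Direct count of primes ≤ 12191 gives π(12191) = 1457. Numerical evaluation of the logarithmic integral gives Li(12191) ≈ 1481.42. The difference π(x) − Li(x) ≈ -24.42 is typically negative for small/moderate x (Li(x) overestimates), though Littlewood's theorem shows this sign changes infinitely often.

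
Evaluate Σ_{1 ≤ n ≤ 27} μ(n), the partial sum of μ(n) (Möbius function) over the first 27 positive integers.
Σ_{n ≤ 27} μ(n) = -1

Compute μ(n) for each 1 ≤ n ≤ 27: μ(1) = 1, μ(2) = -1, μ(3) = -1, μ(4) = 0, μ(5) = -1, μ(6) = 1, μ(7) = -1, μ(8) = 0, μ(9) = 0, μ(10) = 1, μ(11) = -1, μ(12) = 0, μ(13) = -1, μ(14) = 1, μ(15) = 1, μ(16) = 0, μ(17) = -1, μ(18) = 0, μ(19) = -1, μ(20) = 0, μ(21) = 1, μ(22) = 1, μ(23) = -1, μ(24) = 0, μ(25) = 0, μ(26) = 1, μ(27) = 0. Summing all 27 values: -1. (Mertens function M(x) = Σ_{n ≤ x} μ(n); on average M(x) should be small (PNT ⟺ M(x) = o(x)).)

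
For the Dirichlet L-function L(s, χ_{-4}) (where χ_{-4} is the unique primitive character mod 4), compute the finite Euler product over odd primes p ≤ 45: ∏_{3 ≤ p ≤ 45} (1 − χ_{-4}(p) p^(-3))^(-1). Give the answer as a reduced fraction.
∏ = 53382899586415799670070183783895/55093305095879233542015487574016

The odd primes p ≤ 45 are [3, 5, 7, 11, 13, 17, 19, 23, 29, 31, 37, 41, 43]. For each, χ(p) = 1 if p ≡ 1 mod 4, χ(p) = −1 if p ≡ 3 mod 4. Taking (1 − χ(p)/p^3)^(-1) = p^3/(p^3 − χ(p)): (1 − (-1)/3^3)^(-1) · (1 − (1)/5^3)^(-1) · (1 − (-1)/7^3)^(-1) · (1 − (-1)/11^3)^(-1) · (1 − (1)/13^3)^(-1) · (1 − (1)/17^3)^(-1) · (1 − (-1)/19^3)^(-1) · (1 − (-1)/23^3)^(-1) · (1 − (1)/29^3)^(-1) · (1 − (-1)/31^3)^(-1) · (1 − (1)/37^3)^(-1) · (1 − (1)/41^3)^(-1) · (1 − (-1)/43^3)^(-1) = 53382899586415799670070183783895/55093305095879233542015487574016.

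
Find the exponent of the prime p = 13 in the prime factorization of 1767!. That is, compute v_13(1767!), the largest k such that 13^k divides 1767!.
v_13(1767!) = 145

Legendre's formula: v_p(n!) = Σ_{k ≥ 1} ⌊n / p^k⌋. For p = 13, n = 1767, the terms are:
  ⌊1767/13^1⌋ = ⌊1767/13⌋ = 135
  ⌊1767/13^2⌋ = ⌊1767/169⌋ = 10
(the next term ⌊1767/13^3⌋ = 0, terminating the sum). Summing: v_13(1767!) = 135 + 10 = 145.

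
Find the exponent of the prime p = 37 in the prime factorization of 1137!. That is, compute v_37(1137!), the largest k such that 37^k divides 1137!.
v_37(1137!) = 30

Legendre's formula: v_p(n!) = Σ_{k ≥ 1} ⌊n / p^k⌋. For p = 37, n = 1137, the terms are:
  ⌊1137/37^1⌋ = ⌊1137/37⌋ = 30
(the next term ⌊1137/37^2⌋ = 0, terminating the sum). Summing: v_37(1137!) = 30 = 30.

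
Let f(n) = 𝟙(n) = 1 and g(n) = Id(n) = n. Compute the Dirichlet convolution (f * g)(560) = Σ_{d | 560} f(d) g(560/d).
(𝟙 * Id)(560) = 1488

Divisors of 560: [1, 2, 4, 5, 7, 8, 10, 14, 16, 20, 28, 35, 40, 56, 70, 80, 112, 140, 280, 560]. For each d | 560:
  d = 1: 𝟙(1) · Id(560/1) = 1 · 560 = 560
  d = 2: 𝟙(2) · Id(560/2) = 1 · 280 = 280
  d = 4: 𝟙(4) · Id(560/4) = 1 · 140 = 140
  d = 5: 𝟙(5) · Id(560/5) = 1 · 112 = 112
  d = 7: 𝟙(7) · Id(560/7) = 1 · 80 = 80
  d = 8: 𝟙(8) · Id(560/8) = 1 · 70 = 70
  d = 10: 𝟙(10) · Id(560/10) = 1 · 56 = 56
  d = 14: 𝟙(14) · Id(560/14) = 1 · 40 = 40
  d = 16: 𝟙(16) · Id(560/16) = 1 · 35 = 35
  d = 20: 𝟙(20) · Id(560/20) = 1 · 28 = 28
  d = 28: 𝟙(28) · Id(560/28) = 1 · 20 = 20
  d = 35: 𝟙(35) · Id(560/35) = 1 · 16 = 16
  d = 40: 𝟙(40) · Id(560/40) = 1 · 14 = 14
  d = 56: 𝟙(56) · Id(560/56) = 1 · 10 = 10
  d = 70: 𝟙(70) · Id(560/70) = 1 · 8 = 8
  d = 80: 𝟙(80) · Id(560/80) = 1 · 7 = 7
  d = 112: 𝟙(112) · Id(560/112) = 1 · 5 = 5
  d = 140: 𝟙(140) · Id(560/140) = 1 · 4 = 4
  d = 280: 𝟙(280) · Id(560/280) = 1 · 2 = 2
  d = 560: 𝟙(560) · Id(560/560) = 1 · 1 = 1
Summing: (𝟙 * Id)(560) = 560 + 280 + 140 + 112 + 80 + 70 + 56 + 40 + 35 + 28 + 20 + 16 + 14 + 10 + 8 + 7 + 5 + 4 + 2 + 1 = 1488.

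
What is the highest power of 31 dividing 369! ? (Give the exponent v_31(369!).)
v_31(369!) = 11

Legendre's formula: v_p(n!) = Σ_{k ≥ 1} ⌊n / p^k⌋. For p = 31, n = 369, the terms are:
  ⌊369/31^1⌋ = ⌊369/31⌋ = 11
(the next term ⌊369/31^2⌋ = 0, terminating the sum). Summing: v_31(369!) = 11 = 11.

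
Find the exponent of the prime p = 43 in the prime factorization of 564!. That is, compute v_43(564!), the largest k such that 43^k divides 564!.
v_43(564!) = 13

Legendre's formula: v_p(n!) = Σ_{k ≥ 1} ⌊n / p^k⌋. For p = 43, n = 564, the terms are:
  ⌊564/43^1⌋ = ⌊564/43⌋ = 13
(the next term ⌊564/43^2⌋ = 0, terminating the sum). Summing: v_43(564!) = 13 = 13.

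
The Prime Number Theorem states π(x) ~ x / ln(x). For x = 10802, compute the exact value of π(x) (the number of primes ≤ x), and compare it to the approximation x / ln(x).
π(10802) = 1315;  x/ln(x) ≈ 1163.07;  relative error ≈ 11.55%.

Directly count primes up to 10802: π(10802) = 1315. The PNT approximation gives 10802/ln(10802) ≈ 10802/9.28749 ≈ 1163.07. Relative error (π(x) − x/ln(x)) / π(x) ≈ 11.55%; the approximation is known to undercount slightly (Li(x) is a better estimate).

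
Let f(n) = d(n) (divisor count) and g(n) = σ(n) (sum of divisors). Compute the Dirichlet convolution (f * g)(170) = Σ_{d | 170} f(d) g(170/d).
(d * σ)(170) = 800

Divisors of 170: [1, 2, 5, 10, 17, 34, 85, 170]. For each d | 170:
  d = 1: d(1) · σ(170/1) = 1 · 324 = 324
  d = 2: d(2) · σ(170/2) = 2 · 108 = 216
  d = 5: d(5) · σ(170/5) = 2 · 54 = 108
  d = 10: d(10) · σ(170/10) = 4 · 18 = 72
  d = 17: d(17) · σ(170/17) = 2 · 18 = 36
  d = 34: d(34) · σ(170/34) = 4 · 6 = 24
  d = 85: d(85) · σ(170/85) = 4 · 3 = 12
  d = 170: d(170) · σ(170/170) = 8 · 1 = 8
Summing: (d * σ)(170) = 324 + 216 + 108 + 72 + 36 + 24 + 12 + 8 = 800.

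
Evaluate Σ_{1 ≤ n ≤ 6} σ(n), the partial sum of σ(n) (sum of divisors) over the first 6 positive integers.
Σ_{n ≤ 6} σ(n) = 33

Compute σ(n) for each 1 ≤ n ≤ 6: σ(1) = 1, σ(2) = 3, σ(3) = 4, σ(4) = 7, σ(5) = 6, σ(6) = 12. Summing all 6 values: 33. (Average order: Σ_{n ≤ x} σ(n) ~ (π²/12) x². For x = 6, (π²/12)·6² ≈ 29.61.)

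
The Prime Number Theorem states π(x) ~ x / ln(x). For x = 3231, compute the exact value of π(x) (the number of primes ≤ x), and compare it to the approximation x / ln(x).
π(3231) = 457;  x/ln(x) ≈ 399.85;  relative error ≈ 12.51%.

Directly count primes up to 3231: π(3231) = 457. The PNT approximation gives 3231/ln(3231) ≈ 3231/8.08055 ≈ 399.85. Relative error (π(x) − x/ln(x)) / π(x) ≈ 12.51%; the approximation is known to undercount slightly (Li(x) is a better estimate).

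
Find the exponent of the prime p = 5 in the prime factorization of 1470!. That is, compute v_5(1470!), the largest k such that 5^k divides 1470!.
v_5(1470!) = 365

Legendre's formula: v_p(n!) = Σ_{k ≥ 1} ⌊n / p^k⌋. For p = 5, n = 1470, the terms are:
  ⌊1470/5^1⌋ = ⌊1470/5⌋ = 294
  ⌊1470/5^2⌋ = ⌊1470/25⌋ = 58
  ⌊1470/5^3⌋ = ⌊1470/125⌋ = 11
  ⌊1470/5^4⌋ = ⌊1470/625⌋ = 2
(the next term ⌊1470/5^5⌋ = 0, terminating the sum). Summing: v_5(1470!) = 294 + 58 + 11 + 2 = 365.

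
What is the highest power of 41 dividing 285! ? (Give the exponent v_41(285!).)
v_41(285!) = 6

Legendre's formula: v_p(n!) = Σ_{k ≥ 1} ⌊n / p^k⌋. For p = 41, n = 285, the terms are:
  ⌊285/41^1⌋ = ⌊285/41⌋ = 6
(the next term ⌊285/41^2⌋ = 0, terminating the sum). Summing: v_41(285!) = 6 = 6.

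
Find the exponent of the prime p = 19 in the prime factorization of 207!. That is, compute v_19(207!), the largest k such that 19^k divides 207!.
v_19(207!) = 10

Legendre's formula: v_p(n!) = Σ_{k ≥ 1} ⌊n / p^k⌋. For p = 19, n = 207, the terms are:
  ⌊207/19^1⌋ = ⌊207/19⌋ = 10
(the next term ⌊207/19^2⌋ = 0, terminating the sum). Summing: v_19(207!) = 10 = 10.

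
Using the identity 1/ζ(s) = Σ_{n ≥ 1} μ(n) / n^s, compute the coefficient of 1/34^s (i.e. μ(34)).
μ(34) = 1

Factor n = 34 = 2 · 17. μ(n) = 0 if any exponent ≥ 2 (not squarefree); otherwise μ(n) = (−1)^{ω(n)} where ω(n) is the number of distinct prime factors. Applying: μ(34) = 1.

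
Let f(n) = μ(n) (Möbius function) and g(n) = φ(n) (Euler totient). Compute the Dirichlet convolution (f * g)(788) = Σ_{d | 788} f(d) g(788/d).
(μ * φ)(788) = 195

Divisors of 788: [1, 2, 4, 197, 394, 788]. For each d | 788:
  d = 1: μ(1) · φ(788/1) = 1 · 392 = 392
  d = 2: μ(2) · φ(788/2) = -1 · 196 = -196
  d = 4: μ(4) · φ(788/4) = 0 · 196 = 0
  d = 197: μ(197) · φ(788/197) = -1 · 2 = -2
  d = 394: μ(394) · φ(788/394) = 1 · 1 = 1
  d = 788: μ(788) · φ(788/788) = 0 · 1 = 0
Summing: (μ * φ)(788) = 392 + -196 + 0 + -2 + 1 + 0 = 195.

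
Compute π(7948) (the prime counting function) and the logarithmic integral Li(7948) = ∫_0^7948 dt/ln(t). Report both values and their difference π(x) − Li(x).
π(7948) = 1003;  Li(7948) ≈ 1020.63;  π(x) − Li(x) ≈ -17.63.

Direct count of primes ≤ 7948 gives π(7948) = 1003. Numerical evaluation of the logarithmic integral gives Li(7948) ≈ 1020.63. The difference π(x) − Li(x) ≈ -17.63 is typically negative for small/moderate x (Li(x) overestimates), though Littlewood's theorem shows this sign changes infinitely often.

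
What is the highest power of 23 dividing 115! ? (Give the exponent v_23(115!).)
v_23(115!) = 5

Legendre's formula: v_p(n!) = Σ_{k ≥ 1} ⌊n / p^k⌋. For p = 23, n = 115, the terms are:
  ⌊115/23^1⌋ = ⌊115/23⌋ = 5
(the next term ⌊115/23^2⌋ = 0, terminating the sum). Summing: v_23(115!) = 5 = 5.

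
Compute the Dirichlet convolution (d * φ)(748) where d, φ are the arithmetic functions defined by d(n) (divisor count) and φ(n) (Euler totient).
(d * φ)(748) = 1512

Divisors of 748: [1, 2, 4, 11, 17, 22, 34, 44, 68, 187, 374, 748]. For each d | 748:
  d = 1: d(1) · φ(748/1) = 1 · 320 = 320
  d = 2: d(2) · φ(748/2) = 2 · 160 = 320
  d = 4: d(4) · φ(748/4) = 3 · 160 = 480
  d = 11: d(11) · φ(748/11) = 2 · 32 = 64
  d = 17: d(17) · φ(748/17) = 2 · 20 = 40
  d = 22: d(22) · φ(748/22) = 4 · 16 = 64
  d = 34: d(34) · φ(748/34) = 4 · 10 = 40
  d = 44: d(44) · φ(748/44) = 6 · 16 = 96
  d = 68: d(68) · φ(748/68) = 6 · 10 = 60
  d = 187: d(187) · φ(748/187) = 4 · 2 = 8
  d = 374: d(374) · φ(748/374) = 8 · 1 = 8
  d = 748: d(748) · φ(748/748) = 12 · 1 = 12
Summing: (d * φ)(748) = 320 + 320 + 480 + 64 + 40 + 64 + 40 + 96 + 60 + 8 + 8 + 12 = 1512.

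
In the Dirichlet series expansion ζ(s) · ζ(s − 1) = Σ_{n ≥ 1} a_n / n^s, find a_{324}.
σ(324) = 847

In the product (Σ m^0/m^s)(Σ k / k^s) = Σ (Σ_{d | n} d) / n^s, the coefficient of 1/n^s is σ(n) = Σ_{d | n} d. For n = 324, divisors are [1, 2, 3, 4, 6, 9, 12, 18, 27, 36, 54, 81, 108, 162, 324]; summing: σ(324) = 847.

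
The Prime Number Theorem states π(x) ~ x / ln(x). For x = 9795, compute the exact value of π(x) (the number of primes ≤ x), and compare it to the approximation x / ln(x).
π(9795) = 1208;  x/ln(x) ≈ 1065.88;  relative error ≈ 11.77%.

Directly count primes up to 9795: π(9795) = 1208. The PNT approximation gives 9795/ln(9795) ≈ 9795/9.18963 ≈ 1065.88. Relative error (π(x) − x/ln(x)) / π(x) ≈ 11.77%; the approximation is known to undercount slightly (Li(x) is a better estimate).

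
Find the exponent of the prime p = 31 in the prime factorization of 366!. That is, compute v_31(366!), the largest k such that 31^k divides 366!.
v_31(366!) = 11

Legendre's formula: v_p(n!) = Σ_{k ≥ 1} ⌊n / p^k⌋. For p = 31, n = 366, the terms are:
  ⌊366/31^1⌋ = ⌊366/31⌋ = 11
(the next term ⌊366/31^2⌋ = 0, terminating the sum). Summing: v_31(366!) = 11 = 11.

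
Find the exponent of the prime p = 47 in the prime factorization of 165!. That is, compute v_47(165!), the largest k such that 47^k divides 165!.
v_47(165!) = 3

Legendre's formula: v_p(n!) = Σ_{k ≥ 1} ⌊n / p^k⌋. For p = 47, n = 165, the terms are:
  ⌊165/47^1⌋ = ⌊165/47⌋ = 3
(the next term ⌊165/47^2⌋ = 0, terminating the sum). Summing: v_47(165!) = 3 = 3.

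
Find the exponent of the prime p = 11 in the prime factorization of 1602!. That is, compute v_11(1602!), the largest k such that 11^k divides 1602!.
v_11(1602!) = 159

Legendre's formula: v_p(n!) = Σ_{k ≥ 1} ⌊n / p^k⌋. For p = 11, n = 1602, the terms are:
  ⌊1602/11^1⌋ = ⌊1602/11⌋ = 145
  ⌊1602/11^2⌋ = ⌊1602/121⌋ = 13
  ⌊1602/11^3⌋ = ⌊1602/1331⌋ = 1
(the next term ⌊1602/11^4⌋ = 0, terminating the sum). Summing: v_11(1602!) = 145 + 13 + 1 = 159.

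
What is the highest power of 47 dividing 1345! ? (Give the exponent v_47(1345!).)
v_47(1345!) = 28

Legendre's formula: v_p(n!) = Σ_{k ≥ 1} ⌊n / p^k⌋. For p = 47, n = 1345, the terms are:
  ⌊1345/47^1⌋ = ⌊1345/47⌋ = 28
(the next term ⌊1345/47^2⌋ = 0, terminating the sum). Summing: v_47(1345!) = 28 = 28.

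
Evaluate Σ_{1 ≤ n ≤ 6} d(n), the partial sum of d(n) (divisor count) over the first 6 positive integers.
Σ_{n ≤ 6} d(n) = 14

Compute d(n) for each 1 ≤ n ≤ 6: d(1) = 1, d(2) = 2, d(3) = 2, d(4) = 3, d(5) = 2, d(6) = 4. Summing all 6 values: 14. (Dirichlet's divisor formula: Σ_{n ≤ x} d(n) = x ln(x) + (2γ − 1) x + O(√x). For x = 6, the asymptotic estimate is ≈ 11.68.)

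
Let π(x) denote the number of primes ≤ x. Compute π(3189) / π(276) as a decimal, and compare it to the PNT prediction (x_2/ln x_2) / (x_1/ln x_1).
π(3189)/π(276) = 451/58 ≈ 7.7759;  PNT prediction ≈ 8.0496.

π(276) = 58 and π(3189) = 451, so π(3189)/π(276) ≈ 7.7759. The PNT-predicted ratio is (3189/ln(3189)) / (276/ln(276)) ≈ 8.0496. The two agree to within a few percent, as expected.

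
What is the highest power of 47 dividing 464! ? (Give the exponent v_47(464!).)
v_47(464!) = 9

Legendre's formula: v_p(n!) = Σ_{k ≥ 1} ⌊n / p^k⌋. For p = 47, n = 464, the terms are:
  ⌊464/47^1⌋ = ⌊464/47⌋ = 9
(the next term ⌊464/47^2⌋ = 0, terminating the sum). Summing: v_47(464!) = 9 = 9.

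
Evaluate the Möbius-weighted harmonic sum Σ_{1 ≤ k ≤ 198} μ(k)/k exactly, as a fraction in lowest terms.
Σ μ(k)/k = -10619956756869560313065816620548852142822454316540788251493888218559666579195/412585138412243404033282153204433423786722919328407878608465087271542530344602

Values of μ(k) for 1 ≤ k ≤ 198: μ(1) = 1, μ(2) = -1, μ(3) = -1, μ(5) = -1, μ(6) = 1, μ(7) = -1, μ(10) = 1, μ(11) = -1, μ(13) = -1, μ(14) = 1, μ(15) = 1, μ(17) = -1, μ(19) = -1, μ(21) = 1, μ(22) = 1, μ(23) = -1, μ(26) = 1, μ(29) = -1, μ(30) = -1, μ(31) = -1, μ(33) = 1, μ(34) = 1, μ(35) = 1, μ(37) = -1, μ(38) = 1, μ(39) = 1, μ(41) = -1, μ(42) = -1, μ(43) = -1, μ(46) = 1, μ(47) = -1, μ(51) = 1, μ(53) = -1, μ(55) = 1, μ(57) = 1, μ(58) = 1, μ(59) = -1, μ(61) = -1, μ(62) = 1, μ(65) = 1, μ(66) = -1, μ(67) = -1, μ(69) = 1, μ(70) = -1, μ(71) = -1, μ(73) = -1, μ(74) = 1, μ(77) = 1, μ(78) = -1, μ(79) = -1, μ(82) = 1, μ(83) = -1, μ(85) = 1, μ(86) = 1, μ(87) = 1, μ(89) = -1, μ(91) = 1, μ(93) = 1, μ(94) = 1, μ(95) = 1, μ(97) = -1, μ(101) = -1, μ(102) = -1, μ(103) = -1, μ(105) = -1, μ(106) = 1, μ(107) = -1, μ(109) = -1, μ(110) = -1, μ(111) = 1, μ(113) = -1, μ(114) = -1, μ(115) = 1, μ(118) = 1, μ(119) = 1, μ(122) = 1, μ(123) = 1, μ(127) = -1, μ(129) = 1, μ(130) = -1, μ(131) = -1, μ(133) = 1, μ(134) = 1, μ(137) = -1, μ(138) = -1, μ(139) = -1, μ(141) = 1, μ(142) = 1, μ(143) = 1, μ(145) = 1, μ(146) = 1, μ(149) = -1, μ(151) = -1, μ(154) = -1, μ(155) = 1, μ(157) = -1, μ(158) = 1, μ(159) = 1, μ(161) = 1, μ(163) = -1, μ(165) = -1, μ(166) = 1, μ(167) = -1, μ(170) = -1, μ(173) = -1, μ(174) = -1, μ(177) = 1, μ(178) = 1, μ(179) = -1, μ(181) = -1, μ(182) = -1, μ(183) = 1, μ(185) = 1, μ(186) = -1, μ(187) = 1, μ(190) = -1, μ(191) = -1, μ(193) = -1, μ(194) = 1, μ(195) = -1, μ(197) = -1, with μ = 0 on non-squarefree integers. Summing μ(k)/k for k where μ(k) ≠ 0 gives -10619956756869560313065816620548852142822454316540788251493888218559666579195/412585138412243404033282153204433423786722919328407878608465087271542530344602 ≈ -0.0257. (PNT ⟺ this sum → 0 as n → ∞.)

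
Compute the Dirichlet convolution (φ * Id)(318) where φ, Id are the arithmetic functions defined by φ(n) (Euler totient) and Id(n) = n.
(φ * Id)(318) = 1575

Divisors of 318: [1, 2, 3, 6, 53, 106, 159, 318]. For each d | 318:
  d = 1: φ(1) · Id(318/1) = 1 · 318 = 318
  d = 2: φ(2) · Id(318/2) = 1 · 159 = 159
  d = 3: φ(3) · Id(318/3) = 2 · 106 = 212
  d = 6: φ(6) · Id(318/6) = 2 · 53 = 106
  d = 53: φ(53) · Id(318/53) = 52 · 6 = 312
  d = 106: φ(106) · Id(318/106) = 52 · 3 = 156
  d = 159: φ(159) · Id(318/159) = 104 · 2 = 208
  d = 318: φ(318) · Id(318/318) = 104 · 1 = 104
Summing: (φ * Id)(318) = 318 + 159 + 212 + 106 + 312 + 156 + 208 + 104 = 1575.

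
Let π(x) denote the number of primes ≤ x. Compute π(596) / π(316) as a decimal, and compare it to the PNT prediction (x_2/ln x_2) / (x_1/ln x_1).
π(596)/π(316) = 108/65 ≈ 1.6615;  PNT prediction ≈ 1.6988.

π(316) = 65 and π(596) = 108, so π(596)/π(316) ≈ 1.6615. The PNT-predicted ratio is (596/ln(596)) / (316/ln(316)) ≈ 1.6988. The two agree to within a few percent, as expected.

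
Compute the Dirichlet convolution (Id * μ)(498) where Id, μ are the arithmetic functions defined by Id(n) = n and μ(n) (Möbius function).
(Id * μ)(498) = 164

Divisors of 498: [1, 2, 3, 6, 83, 166, 249, 498]. For each d | 498:
  d = 1: Id(1) · μ(498/1) = 1 · -1 = -1
  d = 2: Id(2) · μ(498/2) = 2 · 1 = 2
  d = 3: Id(3) · μ(498/3) = 3 · 1 = 3
  d = 6: Id(6) · μ(498/6) = 6 · -1 = -6
  d = 83: Id(83) · μ(498/83) = 83 · 1 = 83
  d = 166: Id(166) · μ(498/166) = 166 · -1 = -166
  d = 249: Id(249) · μ(498/249) = 249 · -1 = -249
  d = 498: Id(498) · μ(498/498) = 498 · 1 = 498
Summing: (Id * μ)(498) = -1 + 2 + 3 + -6 + 83 + -166 + -249 + 498 = 164.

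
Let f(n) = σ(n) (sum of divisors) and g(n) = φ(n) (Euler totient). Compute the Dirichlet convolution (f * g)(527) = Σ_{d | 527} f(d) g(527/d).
(σ * φ)(527) = 2108

Divisors of 527: [1, 17, 31, 527]. For each d | 527:
  d = 1: σ(1) · φ(527/1) = 1 · 480 = 480
  d = 17: σ(17) · φ(527/17) = 18 · 30 = 540
  d = 31: σ(31) · φ(527/31) = 32 · 16 = 512
  d = 527: σ(527) · φ(527/527) = 576 · 1 = 576
Summing: (σ * φ)(527) = 480 + 540 + 512 + 576 = 2108.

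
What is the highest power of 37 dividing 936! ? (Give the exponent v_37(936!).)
v_37(936!) = 25

Legendre's formula: v_p(n!) = Σ_{k ≥ 1} ⌊n / p^k⌋. For p = 37, n = 936, the terms are:
  ⌊936/37^1⌋ = ⌊936/37⌋ = 25
(the next term ⌊936/37^2⌋ = 0, terminating the sum). Summing: v_37(936!) = 25 = 25.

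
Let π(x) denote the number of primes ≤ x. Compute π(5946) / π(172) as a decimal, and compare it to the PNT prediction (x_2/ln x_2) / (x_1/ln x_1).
π(5946)/π(172) = 780/39 ≈ 20.0000;  PNT prediction ≈ 20.4762.

π(172) = 39 and π(5946) = 780, so π(5946)/π(172) ≈ 20.0000. The PNT-predicted ratio is (5946/ln(5946)) / (172/ln(172)) ≈ 20.4762. The two agree to within a few percent, as expected.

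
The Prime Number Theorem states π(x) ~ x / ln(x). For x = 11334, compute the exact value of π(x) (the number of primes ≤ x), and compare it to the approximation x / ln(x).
π(11334) = 1370;  x/ln(x) ≈ 1214.07;  relative error ≈ 11.38%.

Directly count primes up to 11334: π(11334) = 1370. The PNT approximation gives 11334/ln(11334) ≈ 11334/9.33556 ≈ 1214.07. Relative error (π(x) − x/ln(x)) / π(x) ≈ 11.38%; the approximation is known to undercount slightly (Li(x) is a better estimate).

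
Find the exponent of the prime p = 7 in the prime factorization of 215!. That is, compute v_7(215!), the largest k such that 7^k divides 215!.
v_7(215!) = 34

Legendre's formula: v_p(n!) = Σ_{k ≥ 1} ⌊n / p^k⌋. For p = 7, n = 215, the terms are:
  ⌊215/7^1⌋ = ⌊215/7⌋ = 30
  ⌊215/7^2⌋ = ⌊215/49⌋ = 4
(the next term ⌊215/7^3⌋ = 0, terminating the sum). Summing: v_7(215!) = 30 + 4 = 34.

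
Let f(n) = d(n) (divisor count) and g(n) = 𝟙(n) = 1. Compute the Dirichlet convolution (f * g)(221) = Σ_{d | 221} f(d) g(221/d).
(d * 𝟙)(221) = 9

Divisors of 221: [1, 13, 17, 221]. For each d | 221:
  d = 1: d(1) · 𝟙(221/1) = 1 · 1 = 1
  d = 13: d(13) · 𝟙(221/13) = 2 · 1 = 2
  d = 17: d(17) · 𝟙(221/17) = 2 · 1 = 2
  d = 221: d(221) · 𝟙(221/221) = 4 · 1 = 4
Summing: (d * 𝟙)(221) = 1 + 2 + 2 + 4 = 9.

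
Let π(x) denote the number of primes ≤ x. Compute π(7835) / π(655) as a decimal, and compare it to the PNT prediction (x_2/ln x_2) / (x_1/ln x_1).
π(7835)/π(655) = 990/119 ≈ 8.3193;  PNT prediction ≈ 8.6510.

π(655) = 119 and π(7835) = 990, so π(7835)/π(655) ≈ 8.3193. The PNT-predicted ratio is (7835/ln(7835)) / (655/ln(655)) ≈ 8.6510. The two agree to within a few percent, as expected.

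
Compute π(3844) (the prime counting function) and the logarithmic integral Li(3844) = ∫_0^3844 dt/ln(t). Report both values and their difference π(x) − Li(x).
π(3844) = 532;  Li(3844) ≈ 546.51;  π(x) − Li(x) ≈ -14.51.

Direct count of primes ≤ 3844 gives π(3844) = 532. Numerical evaluation of the logarithmic integral gives Li(3844) ≈ 546.51. The difference π(x) − Li(x) ≈ -14.51 is typically negative for small/moderate x (Li(x) overestimates), though Littlewood's theorem shows this sign changes infinitely often.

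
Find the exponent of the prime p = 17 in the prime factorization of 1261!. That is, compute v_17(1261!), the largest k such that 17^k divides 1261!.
v_17(1261!) = 78

Legendre's formula: v_p(n!) = Σ_{k ≥ 1} ⌊n / p^k⌋. For p = 17, n = 1261, the terms are:
  ⌊1261/17^1⌋ = ⌊1261/17⌋ = 74
  ⌊1261/17^2⌋ = ⌊1261/289⌋ = 4
(the next term ⌊1261/17^3⌋ = 0, terminating the sum). Summing: v_17(1261!) = 74 + 4 = 78.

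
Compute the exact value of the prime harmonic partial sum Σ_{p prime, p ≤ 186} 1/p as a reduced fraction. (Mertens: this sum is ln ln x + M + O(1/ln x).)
Σ 1/p = 10408867916382550633331528920459565913027063402071390584941986323453055203/5397346292805549782720214077673687806275517530364350655459511599582614290

π(186) = 42, so the primes ≤ 186 are [2, 3, 5, 7, 11, 13, 17, 19, 23, 29, 31, 37, 41, 43, 47, 53, 59, 61, 67, 71, 73, 79, 83, 89, 97, 101, 103, 107, 109, 113, 127, 131, 137, 139, 149, 151, 157, 163, 167, 173, 179, 181]. Summing 1/p over these primes: 10408867916382550633331528920459565913027063402071390584941986323453055203/5397346292805549782720214077673687806275517530364350655459511599582614290 ≈ 1.9285. Mertens estimate ln ln(186) + 0.2615 ≈ 1.9151.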